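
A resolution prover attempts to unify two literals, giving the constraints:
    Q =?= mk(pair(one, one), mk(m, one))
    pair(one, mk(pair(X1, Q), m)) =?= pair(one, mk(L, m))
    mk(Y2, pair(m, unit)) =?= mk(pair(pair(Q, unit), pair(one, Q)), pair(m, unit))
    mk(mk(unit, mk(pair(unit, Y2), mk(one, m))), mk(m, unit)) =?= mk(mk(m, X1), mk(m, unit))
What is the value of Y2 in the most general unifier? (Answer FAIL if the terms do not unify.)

Bind Q := mk(pair(one, one), mk(m, one)); substituting into the 2 remaining equations that mention Q gives: pair(one, mk(pair(X1, mk(pair(one, one), mk(m, one))), m)) =?= pair(one, mk(L, m)),  mk(Y2, pair(m, unit)) =?= mk(pair(pair(mk(pair(one, one), mk(m, one)), unit), pair(one, mk(pair(one, one), mk(m, one)))), pair(m, unit)).
Decompose pair/2: one =?= one,  mk(pair(X1, mk(pair(one, one), mk(m, one))), m) =?= mk(L, m).
Delete trivial equation one =?= one.
Decompose mk/2: pair(X1, mk(pair(one, one), mk(m, one))) =?= L,  m =?= m.
Bind L := pair(X1, mk(pair(one, one), mk(m, one))); no other remaining equation mentions L.
Delete trivial equation m =?= m.
Decompose mk/2: Y2 =?= pair(pair(mk(pair(one, one), mk(m, one)), unit), pair(one, mk(pair(one, one), mk(m, one)))),  pair(m, unit) =?= pair(m, unit).
Bind Y2 := pair(pair(mk(pair(one, one), mk(m, one)), unit), pair(one, mk(pair(one, one), mk(m, one)))); substituting into the one remaining equation that mentions Y2 gives: mk(mk(unit, mk(pair(unit, pair(pair(mk(pair(one, one), mk(m, one)), unit), pair(one, mk(pair(one, one), mk(m, one))))), mk(one, m))), mk(m, unit)) =?= mk(mk(m, X1), mk(m, unit)).
Delete trivial equation pair(m, unit) =?= pair(m, unit).
Decompose mk/2: mk(unit, mk(pair(unit, pair(pair(mk(pair(one, one), mk(m, one)), unit), pair(one, mk(pair(one, one), mk(m, one))))), mk(one, m))) =?= mk(m, X1),  mk(m, unit) =?= mk(m, unit).
Decompose mk/2: unit =?= m,  mk(pair(unit, pair(pair(mk(pair(one, one), mk(m, one)), unit), pair(one, mk(pair(one, one), mk(m, one))))), mk(one, m)) =?= X1.
Clash: constants unit and m differ; no unifier exists.

FAIL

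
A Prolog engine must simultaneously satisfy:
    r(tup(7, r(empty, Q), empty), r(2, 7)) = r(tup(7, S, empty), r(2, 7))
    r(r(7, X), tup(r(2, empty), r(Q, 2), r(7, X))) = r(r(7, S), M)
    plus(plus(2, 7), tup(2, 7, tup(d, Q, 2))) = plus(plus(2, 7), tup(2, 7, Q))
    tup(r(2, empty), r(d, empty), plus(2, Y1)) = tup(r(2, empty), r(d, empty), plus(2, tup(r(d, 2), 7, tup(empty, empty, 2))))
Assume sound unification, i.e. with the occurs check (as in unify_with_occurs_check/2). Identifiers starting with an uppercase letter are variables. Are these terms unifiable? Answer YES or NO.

NO

Decompose r/2: tup(7, r(empty, Q), empty) = tup(7, S, empty),  r(2, 7) = r(2, 7).
Decompose tup/3: 7 = 7,  r(empty, Q) = S,  empty = empty.
Delete trivial equation 7 = 7.
Bind S := r(empty, Q); substituting into the one remaining equation that mentions S gives: r(r(7, X), tup(r(2, empty), r(Q, 2), r(7, X))) = r(r(7, r(empty, Q)), M).
Delete trivial equation empty = empty.
Delete trivial equation r(2, 7) = r(2, 7).
Decompose r/2: r(7, X) = r(7, r(empty, Q)),  tup(r(2, empty), r(Q, 2), r(7, X)) = M.
Decompose r/2: 7 = 7,  X = r(empty, Q).
Delete trivial equation 7 = 7.
Bind X := r(empty, Q); substituting into the one remaining equation that mentions X gives: tup(r(2, empty), r(Q, 2), r(7, r(empty, Q))) = M.
Bind M := tup(r(2, empty), r(Q, 2), r(7, r(empty, Q))); no other remaining equation mentions M.
Decompose plus/2: plus(2, 7) = plus(2, 7),  tup(2, 7, tup(d, Q, 2)) = tup(2, 7, Q).
Delete trivial equation plus(2, 7) = plus(2, 7).
Decompose tup/3: 2 = 2,  7 = 7,  tup(d, Q, 2) = Q.
Delete trivial equation 2 = 2.
Delete trivial equation 7 = 7.
Occurs check fails: Q occurs in tup(d, Q, 2); the equation Q = tup(d, Q, 2) has no finite solution.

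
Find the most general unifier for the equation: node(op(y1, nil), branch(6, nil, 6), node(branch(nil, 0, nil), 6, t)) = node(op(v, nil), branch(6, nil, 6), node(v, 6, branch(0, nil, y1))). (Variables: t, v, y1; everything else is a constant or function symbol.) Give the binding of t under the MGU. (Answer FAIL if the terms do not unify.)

branch(0, nil, branch(nil, 0, nil))

Decompose node/3: op(y1, nil) = op(v, nil),  branch(6, nil, 6) = branch(6, nil, 6),  node(branch(nil, 0, nil), 6, t) = node(v, 6, branch(0, nil, y1)).
Decompose op/2: y1 = v,  nil = nil.
Bind y1 := v; substituting into the one remaining equation that mentions y1 gives: node(branch(nil, 0, nil), 6, t) = node(v, 6, branch(0, nil, v)).
Delete trivial equation nil = nil.
Delete trivial equation branch(6, nil, 6) = branch(6, nil, 6).
Decompose node/3: branch(nil, 0, nil) = v,  6 = 6,  t = branch(0, nil, v).
Bind v := branch(nil, 0, nil); substituting into the one remaining equation that mentions v gives: t = branch(0, nil, branch(nil, 0, nil)). Substituting into the earlier binding gives y1 := branch(nil, 0, nil).
Delete trivial equation 6 = 6.
Bind t := branch(0, nil, branch(nil, 0, nil)).
MGU = { y1 -> branch(nil, 0, nil), v -> branch(nil, 0, nil), t -> branch(0, nil, branch(nil, 0, nil)) }, so t -> branch(0, nil, branch(nil, 0, nil)).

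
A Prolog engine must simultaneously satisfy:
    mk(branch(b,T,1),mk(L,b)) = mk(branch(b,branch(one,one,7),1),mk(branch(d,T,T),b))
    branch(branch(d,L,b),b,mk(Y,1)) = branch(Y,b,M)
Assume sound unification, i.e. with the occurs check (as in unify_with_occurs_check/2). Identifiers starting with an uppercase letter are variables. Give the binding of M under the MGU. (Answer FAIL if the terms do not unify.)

Decompose mk/2: branch(b,T,1) = branch(b,branch(one,one,7),1),  mk(L,b) = mk(branch(d,T,T),b).
Decompose branch/3: b = b,  T = branch(one,one,7),  1 = 1.
Delete trivial equation b = b.
Bind T := branch(one,one,7); substituting into the one remaining equation that mentions T gives: mk(L,b) = mk(branch(d,branch(one,one,7),branch(one,one,7)),b).
Delete trivial equation 1 = 1.
Decompose mk/2: L = branch(d,branch(one,one,7),branch(one,one,7)),  b = b.
Bind L := branch(d,branch(one,one,7),branch(one,one,7)); substituting into the one remaining equation that mentions L gives: branch(branch(d,branch(d,branch(one,one,7),branch(one,one,7)),b),b,mk(Y,1)) = branch(Y,b,M).
Delete trivial equation b = b.
Decompose branch/3: branch(d,branch(d,branch(one,one,7),branch(one,one,7)),b) = Y,  b = b,  mk(Y,1) = M.
Bind Y := branch(d,branch(d,branch(one,one,7),branch(one,one,7)),b); substituting into the one remaining equation that mentions Y gives: mk(branch(d,branch(d,branch(one,one,7),branch(one,one,7)),b),1) = M.
Delete trivial equation b = b.
Bind M := mk(branch(d,branch(d,branch(one,one,7),branch(one,one,7)),b),1).
MGU = { T -> branch(one,one,7), L -> branch(d,branch(one,one,7),branch(one,one,7)), Y -> branch(d,branch(d,branch(one,one,7),branch(one,one,7)),b), M -> mk(branch(d,branch(d,branch(one,one,7),branch(one,one,7)),b),1) }, so M -> mk(branch(d,branch(d,branch(one,one,7),branch(one,one,7)),b),1).

mk(branch(d,branch(d,branch(one,one,7),branch(one,one,7)),b),1)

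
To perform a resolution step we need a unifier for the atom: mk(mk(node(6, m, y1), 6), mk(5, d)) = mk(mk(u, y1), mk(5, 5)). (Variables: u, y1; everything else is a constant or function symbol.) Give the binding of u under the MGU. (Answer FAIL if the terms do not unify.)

Decompose mk/2: mk(node(6, m, y1), 6) = mk(u, y1),  mk(5, d) = mk(5, 5).
Decompose mk/2: node(6, m, y1) = u,  6 = y1.
Bind u := node(6, m, y1); no other remaining equation mentions u.
Bind y1 := 6; no other remaining equation mentions y1. Substituting into the earlier binding gives u := node(6, m, 6).
Decompose mk/2: 5 = 5,  d = 5.
Delete trivial equation 5 = 5.
Clash: constants d and 5 differ; no unifier exists.

FAIL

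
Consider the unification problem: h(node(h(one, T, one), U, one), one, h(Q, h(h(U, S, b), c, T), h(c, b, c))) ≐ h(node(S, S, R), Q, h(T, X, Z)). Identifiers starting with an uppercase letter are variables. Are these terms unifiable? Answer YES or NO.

YES

Decompose h/3: node(h(one, T, one), U, one) ≐ node(S, S, R),  one ≐ Q,  h(Q, h(h(U, S, b), c, T), h(c, b, c)) ≐ h(T, X, Z).
Decompose node/3: h(one, T, one) ≐ S,  U ≐ S,  one ≐ R.
Bind S := h(one, T, one); substituting into the 2 remaining equations that mention S gives: U ≐ h(one, T, one),  h(Q, h(h(U, h(one, T, one), b), c, T), h(c, b, c)) ≐ h(T, X, Z).
Bind U := h(one, T, one); substituting into the one remaining equation that mentions U gives: h(Q, h(h(h(one, T, one), h(one, T, one), b), c, T), h(c, b, c)) ≐ h(T, X, Z).
Bind R := one; no other remaining equation mentions R.
Bind Q := one; substituting into the remaining equation gives: h(one, h(h(h(one, T, one), h(one, T, one), b), c, T), h(c, b, c)) ≐ h(T, X, Z).
Decompose h/3: one ≐ T,  h(h(h(one, T, one), h(one, T, one), b), c, T) ≐ X,  h(c, b, c) ≐ Z.
Bind T := one; substituting into the one remaining equation that mentions T gives: h(h(h(one, one, one), h(one, one, one), b), c, one) ≐ X. Substituting into the earlier bindings gives S := h(one, one, one), U := h(one, one, one).
Bind X := h(h(h(one, one, one), h(one, one, one), b), c, one); no other remaining equation mentions X.
Bind Z := h(c, b, c).
No equations remain and no clash or occurs-check failure arose, so a unifier exists.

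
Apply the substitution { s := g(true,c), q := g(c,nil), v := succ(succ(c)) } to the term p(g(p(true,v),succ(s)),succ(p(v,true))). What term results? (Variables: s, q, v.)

Replace each occurrence of s with g(true,c).
Replace each occurrence of v with succ(succ(c)).
Result: p(g(p(true,succ(succ(c))),succ(g(true,c))),succ(p(succ(succ(c)),true))).

p(g(p(true,succ(succ(c))),succ(g(true,c))),succ(p(succ(succ(c)),true)))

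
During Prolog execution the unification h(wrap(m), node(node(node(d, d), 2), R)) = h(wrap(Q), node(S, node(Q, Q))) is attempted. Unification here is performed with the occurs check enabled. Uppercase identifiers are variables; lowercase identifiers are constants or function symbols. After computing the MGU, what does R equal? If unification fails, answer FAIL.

node(m, m)

Decompose h/2: wrap(m) = wrap(Q),  node(node(node(d, d), 2), R) = node(S, node(Q, Q)).
Decompose wrap/1: m = Q.
Bind Q := m; substituting into the remaining equation gives: node(node(node(d, d), 2), R) = node(S, node(m, m)).
Decompose node/2: node(node(d, d), 2) = S,  R = node(m, m).
Bind S := node(node(d, d), 2); no other remaining equation mentions S.
Bind R := node(m, m).
MGU = { Q ↦ m, S ↦ node(node(d, d), 2), R ↦ node(m, m) }, so R ↦ node(m, m).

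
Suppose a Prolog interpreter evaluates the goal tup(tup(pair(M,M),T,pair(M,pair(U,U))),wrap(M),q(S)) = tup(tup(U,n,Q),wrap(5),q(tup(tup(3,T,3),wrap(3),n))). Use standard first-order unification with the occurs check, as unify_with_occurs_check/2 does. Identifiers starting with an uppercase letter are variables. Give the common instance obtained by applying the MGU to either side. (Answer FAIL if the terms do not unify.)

tup(tup(pair(5,5),n,pair(5,pair(pair(5,5),pair(5,5)))),wrap(5),q(tup(tup(3,n,3),wrap(3),n)))

Decompose tup/3: tup(pair(M,M),T,pair(M,pair(U,U))) = tup(U,n,Q),  wrap(M) = wrap(5),  q(S) = q(tup(tup(3,T,3),wrap(3),n)).
Decompose tup/3: pair(M,M) = U,  T = n,  pair(M,pair(U,U)) = Q.
Bind U := pair(M,M); substituting into the one remaining equation that mentions U gives: pair(M,pair(pair(M,M),pair(M,M))) = Q.
Bind T := n; substituting into the one remaining equation that mentions T gives: q(S) = q(tup(tup(3,n,3),wrap(3),n)).
Bind Q := pair(M,pair(pair(M,M),pair(M,M))); no other remaining equation mentions Q.
Decompose wrap/1: M = 5.
Bind M := 5; no other remaining equation mentions M. Substituting into the earlier bindings gives U := pair(5,5), Q := pair(5,pair(pair(5,5),pair(5,5))).
Decompose q/1: S = tup(tup(3,n,3),wrap(3),n).
Bind S := tup(tup(3,n,3),wrap(3),n).
Applying the MGU to either side gives tup(tup(pair(5,5),n,pair(5,pair(pair(5,5),pair(5,5)))),wrap(5),q(tup(tup(3,n,3),wrap(3),n))).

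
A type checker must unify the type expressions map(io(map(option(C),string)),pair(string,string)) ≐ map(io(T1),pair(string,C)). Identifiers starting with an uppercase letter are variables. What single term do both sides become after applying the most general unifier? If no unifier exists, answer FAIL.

map(io(map(option(string),string)),pair(string,string))

Decompose map/2: io(map(option(C),string)) ≐ io(T1),  pair(string,string) ≐ pair(string,C).
Decompose io/1: map(option(C),string) ≐ T1.
Bind T1 := map(option(C),string); no other remaining equation mentions T1.
Decompose pair/2: string ≐ string,  string ≐ C.
Delete trivial equation string ≐ string.
Bind C := string. Substituting into the earlier binding gives T1 := map(option(string),string).
Applying the MGU to either side gives map(io(map(option(string),string)),pair(string,string)).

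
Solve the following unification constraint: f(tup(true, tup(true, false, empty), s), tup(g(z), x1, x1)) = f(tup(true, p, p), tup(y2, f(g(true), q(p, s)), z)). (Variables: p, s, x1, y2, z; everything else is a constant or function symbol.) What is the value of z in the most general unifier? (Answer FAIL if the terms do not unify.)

Decompose f/2: tup(true, tup(true, false, empty), s) = tup(true, p, p),  tup(g(z), x1, x1) = tup(y2, f(g(true), q(p, s)), z).
Decompose tup/3: true = true,  tup(true, false, empty) = p,  s = p.
Delete trivial equation true = true.
Bind p := tup(true, false, empty); substituting into the remaining equations gives: s = tup(true, false, empty),  tup(g(z), x1, x1) = tup(y2, f(g(true), q(tup(true, false, empty), s)), z).
Bind s := tup(true, false, empty); substituting into the remaining equation gives: tup(g(z), x1, x1) = tup(y2, f(g(true), q(tup(true, false, empty), tup(true, false, empty))), z).
Decompose tup/3: g(z) = y2,  x1 = f(g(true), q(tup(true, false, empty), tup(true, false, empty))),  x1 = z.
Bind y2 := g(z); no other remaining equation mentions y2.
Bind x1 := f(g(true), q(tup(true, false, empty), tup(true, false, empty))); substituting into the remaining equation gives: f(g(true), q(tup(true, false, empty), tup(true, false, empty))) = z.
Bind z := f(g(true), q(tup(true, false, empty), tup(true, false, empty))). Substituting into the earlier binding gives y2 := g(f(g(true), q(tup(true, false, empty), tup(true, false, empty)))).
MGU = { p -> tup(true, false, empty), s -> tup(true, false, empty), y2 -> g(f(g(true), q(tup(true, false, empty), tup(true, false, empty)))), x1 -> f(g(true), q(tup(true, false, empty), tup(true, false, empty))), z -> f(g(true), q(tup(true, false, empty), tup(true, false, empty))) }, so z -> f(g(true), q(tup(true, false, empty), tup(true, false, empty))).

f(g(true), q(tup(true, false, empty), tup(true, false, empty)))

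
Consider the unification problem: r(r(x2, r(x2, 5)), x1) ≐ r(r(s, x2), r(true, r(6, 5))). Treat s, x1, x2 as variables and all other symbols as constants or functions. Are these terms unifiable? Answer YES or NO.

Decompose r/2: r(x2, r(x2, 5)) ≐ r(s, x2),  x1 ≐ r(true, r(6, 5)).
Decompose r/2: x2 ≐ s,  r(x2, 5) ≐ x2.
Bind x2 := s; substituting into the one remaining equation that mentions x2 gives: r(s, 5) ≐ s.
Occurs check fails: s occurs in r(s, 5); the equation s ≐ r(s, 5) has no finite solution.

NO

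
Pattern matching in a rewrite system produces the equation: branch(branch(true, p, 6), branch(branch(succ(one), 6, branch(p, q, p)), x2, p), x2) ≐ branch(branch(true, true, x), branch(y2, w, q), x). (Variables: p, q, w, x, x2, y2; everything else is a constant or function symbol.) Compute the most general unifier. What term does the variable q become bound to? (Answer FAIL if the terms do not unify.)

Decompose branch/3: branch(true, p, 6) ≐ branch(true, true, x),  branch(branch(succ(one), 6, branch(p, q, p)), x2, p) ≐ branch(y2, w, q),  x2 ≐ x.
Decompose branch/3: true ≐ true,  p ≐ true,  6 ≐ x.
Delete trivial equation true ≐ true.
Bind p := true; substituting into the one remaining equation that mentions p gives: branch(branch(succ(one), 6, branch(true, q, true)), x2, true) ≐ branch(y2, w, q).
Bind x := 6; substituting into the one remaining equation that mentions x gives: x2 ≐ 6.
Decompose branch/3: branch(succ(one), 6, branch(true, q, true)) ≐ y2,  x2 ≐ w,  true ≐ q.
Bind y2 := branch(succ(one), 6, branch(true, q, true)); no other remaining equation mentions y2.
Bind x2 := w; substituting into the one remaining equation that mentions x2 gives: w ≐ 6.
Bind q := true; no other remaining equation mentions q. Substituting into the earlier binding gives y2 := branch(succ(one), 6, branch(true, true, true)).
Bind w := 6. Substituting into the earlier binding gives x2 := 6.
MGU = { p := true, x := 6, y2 := branch(succ(one), 6, branch(true, true, true)), x2 := 6, q := true, w := 6 }, so q := true.

true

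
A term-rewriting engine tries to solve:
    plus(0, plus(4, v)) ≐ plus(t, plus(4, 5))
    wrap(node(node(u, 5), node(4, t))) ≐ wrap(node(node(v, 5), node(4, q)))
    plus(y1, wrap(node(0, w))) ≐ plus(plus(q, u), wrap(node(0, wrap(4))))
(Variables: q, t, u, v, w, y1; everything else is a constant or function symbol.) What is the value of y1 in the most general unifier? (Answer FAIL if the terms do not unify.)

Decompose plus/2: 0 ≐ t,  plus(4, v) ≐ plus(4, 5).
Bind t := 0; substituting into the one remaining equation that mentions t gives: wrap(node(node(u, 5), node(4, 0))) ≐ wrap(node(node(v, 5), node(4, q))).
Decompose plus/2: 4 ≐ 4,  v ≐ 5.
Delete trivial equation 4 ≐ 4.
Bind v := 5; substituting into the one remaining equation that mentions v gives: wrap(node(node(u, 5), node(4, 0))) ≐ wrap(node(node(5, 5), node(4, q))).
Decompose wrap/1: node(node(u, 5), node(4, 0)) ≐ node(node(5, 5), node(4, q)).
Decompose node/2: node(u, 5) ≐ node(5, 5),  node(4, 0) ≐ node(4, q).
Decompose node/2: u ≐ 5,  5 ≐ 5.
Bind u := 5; substituting into the one remaining equation that mentions u gives: plus(y1, wrap(node(0, w))) ≐ plus(plus(q, 5), wrap(node(0, wrap(4)))).
Delete trivial equation 5 ≐ 5.
Decompose node/2: 4 ≐ 4,  0 ≐ q.
Delete trivial equation 4 ≐ 4.
Bind q := 0; substituting into the remaining equation gives: plus(y1, wrap(node(0, w))) ≐ plus(plus(0, 5), wrap(node(0, wrap(4)))).
Decompose plus/2: y1 ≐ plus(0, 5),  wrap(node(0, w)) ≐ wrap(node(0, wrap(4))).
Bind y1 := plus(0, 5); no other remaining equation mentions y1.
Decompose wrap/1: node(0, w) ≐ node(0, wrap(4)).
Decompose node/2: 0 ≐ 0,  w ≐ wrap(4).
Delete trivial equation 0 ≐ 0.
Bind w := wrap(4).
MGU = { t -> 0, v -> 5, u -> 5, q -> 0, y1 -> plus(0, 5), w -> wrap(4) }, so y1 -> plus(0, 5).

plus(0, 5)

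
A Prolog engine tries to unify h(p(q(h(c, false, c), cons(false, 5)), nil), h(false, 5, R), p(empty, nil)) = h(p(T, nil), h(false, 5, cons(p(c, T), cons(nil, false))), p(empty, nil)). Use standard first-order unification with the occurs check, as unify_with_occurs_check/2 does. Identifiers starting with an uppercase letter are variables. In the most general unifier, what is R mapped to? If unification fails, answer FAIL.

cons(p(c, q(h(c, false, c), cons(false, 5))), cons(nil, false))

Decompose h/3: p(q(h(c, false, c), cons(false, 5)), nil) = p(T, nil),  h(false, 5, R) = h(false, 5, cons(p(c, T), cons(nil, false))),  p(empty, nil) = p(empty, nil).
Decompose p/2: q(h(c, false, c), cons(false, 5)) = T,  nil = nil.
Bind T := q(h(c, false, c), cons(false, 5)); substituting into the one remaining equation that mentions T gives: h(false, 5, R) = h(false, 5, cons(p(c, q(h(c, false, c), cons(false, 5))), cons(nil, false))).
Delete trivial equation nil = nil.
Decompose h/3: false = false,  5 = 5,  R = cons(p(c, q(h(c, false, c), cons(false, 5))), cons(nil, false)).
Delete trivial equation false = false.
Delete trivial equation 5 = 5.
Bind R := cons(p(c, q(h(c, false, c), cons(false, 5))), cons(nil, false)); no other remaining equation mentions R.
Delete trivial equation p(empty, nil) = p(empty, nil).
MGU = { T ↦ q(h(c, false, c), cons(false, 5)), R ↦ cons(p(c, q(h(c, false, c), cons(false, 5))), cons(nil, false)) }, so R ↦ cons(p(c, q(h(c, false, c), cons(false, 5))), cons(nil, false)).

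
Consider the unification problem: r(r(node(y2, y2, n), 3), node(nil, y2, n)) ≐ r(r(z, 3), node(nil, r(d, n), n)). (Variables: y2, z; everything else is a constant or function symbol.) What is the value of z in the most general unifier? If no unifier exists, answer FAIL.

node(r(d, n), r(d, n), n)

Decompose r/2: r(node(y2, y2, n), 3) ≐ r(z, 3),  node(nil, y2, n) ≐ node(nil, r(d, n), n).
Decompose r/2: node(y2, y2, n) ≐ z,  3 ≐ 3.
Bind z := node(y2, y2, n); no other remaining equation mentions z.
Delete trivial equation 3 ≐ 3.
Decompose node/3: nil ≐ nil,  y2 ≐ r(d, n),  n ≐ n.
Delete trivial equation nil ≐ nil.
Bind y2 := r(d, n); no other remaining equation mentions y2. Substituting into the earlier binding gives z := node(r(d, n), r(d, n), n).
Delete trivial equation n ≐ n.
MGU = { z := node(r(d, n), r(d, n), n), y2 := r(d, n) }, so z := node(r(d, n), r(d, n), n).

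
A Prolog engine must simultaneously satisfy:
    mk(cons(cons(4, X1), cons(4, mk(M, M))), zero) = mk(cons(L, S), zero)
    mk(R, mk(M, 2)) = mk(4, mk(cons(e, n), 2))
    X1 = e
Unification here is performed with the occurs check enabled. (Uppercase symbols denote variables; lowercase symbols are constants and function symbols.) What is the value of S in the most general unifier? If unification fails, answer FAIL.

cons(4, mk(cons(e, n), cons(e, n)))

Decompose mk/2: cons(cons(4, X1), cons(4, mk(M, M))) = cons(L, S),  zero = zero.
Decompose cons/2: cons(4, X1) = L,  cons(4, mk(M, M)) = S.
Bind L := cons(4, X1); no other remaining equation mentions L.
Bind S := cons(4, mk(M, M)); no other remaining equation mentions S.
Delete trivial equation zero = zero.
Decompose mk/2: R = 4,  mk(M, 2) = mk(cons(e, n), 2).
Bind R := 4; no other remaining equation mentions R.
Decompose mk/2: M = cons(e, n),  2 = 2.
Bind M := cons(e, n); no other remaining equation mentions M. Substituting into the earlier binding gives S := cons(4, mk(cons(e, n), cons(e, n))).
Delete trivial equation 2 = 2.
Bind X1 := e. Substituting into the earlier binding gives L := cons(4, e).
MGU = { L -> cons(4, e), S -> cons(4, mk(cons(e, n), cons(e, n))), R -> 4, M -> cons(e, n), X1 -> e }, so S -> cons(4, mk(cons(e, n), cons(e, n))).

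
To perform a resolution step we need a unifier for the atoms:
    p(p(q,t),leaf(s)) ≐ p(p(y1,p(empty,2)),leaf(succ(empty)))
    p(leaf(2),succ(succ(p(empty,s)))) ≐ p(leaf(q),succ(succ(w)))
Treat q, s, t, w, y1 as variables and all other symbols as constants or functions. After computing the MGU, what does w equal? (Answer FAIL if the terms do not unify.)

Decompose p/2: p(q,t) ≐ p(y1,p(empty,2)),  leaf(s) ≐ leaf(succ(empty)).
Decompose p/2: q ≐ y1,  t ≐ p(empty,2).
Bind q := y1; substituting into the one remaining equation that mentions q gives: p(leaf(2),succ(succ(p(empty,s)))) ≐ p(leaf(y1),succ(succ(w))).
Bind t := p(empty,2); no other remaining equation mentions t.
Decompose leaf/1: s ≐ succ(empty).
Bind s := succ(empty); substituting into the remaining equation gives: p(leaf(2),succ(succ(p(empty,succ(empty))))) ≐ p(leaf(y1),succ(succ(w))).
Decompose p/2: leaf(2) ≐ leaf(y1),  succ(succ(p(empty,succ(empty)))) ≐ succ(succ(w)).
Decompose leaf/1: 2 ≐ y1.
Bind y1 := 2; no other remaining equation mentions y1. Substituting into the earlier binding gives q := 2.
Decompose succ/1: succ(p(empty,succ(empty))) ≐ succ(w).
Decompose succ/1: p(empty,succ(empty)) ≐ w.
Bind w := p(empty,succ(empty)).
MGU = { q := 2, t := p(empty,2), s := succ(empty), y1 := 2, w := p(empty,succ(empty)) }, so w := p(empty,succ(empty)).

p(empty,succ(empty))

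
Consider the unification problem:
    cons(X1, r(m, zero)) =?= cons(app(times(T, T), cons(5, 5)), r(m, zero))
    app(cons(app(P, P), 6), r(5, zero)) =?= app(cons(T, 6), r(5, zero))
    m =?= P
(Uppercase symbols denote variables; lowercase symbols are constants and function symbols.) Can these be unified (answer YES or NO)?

Decompose cons/2: X1 =?= app(times(T, T), cons(5, 5)),  r(m, zero) =?= r(m, zero).
Bind X1 := app(times(T, T), cons(5, 5)); no other remaining equation mentions X1.
Delete trivial equation r(m, zero) =?= r(m, zero).
Decompose app/2: cons(app(P, P), 6) =?= cons(T, 6),  r(5, zero) =?= r(5, zero).
Decompose cons/2: app(P, P) =?= T,  6 =?= 6.
Bind T := app(P, P); no other remaining equation mentions T. Substituting into the earlier binding gives X1 := app(times(app(P, P), app(P, P)), cons(5, 5)).
Delete trivial equation 6 =?= 6.
Delete trivial equation r(5, zero) =?= r(5, zero).
Bind P := m. Substituting into the earlier bindings gives X1 := app(times(app(m, m), app(m, m)), cons(5, 5)), T := app(m, m).
No equations remain and no clash or occurs-check failure arose, so a unifier exists.

YES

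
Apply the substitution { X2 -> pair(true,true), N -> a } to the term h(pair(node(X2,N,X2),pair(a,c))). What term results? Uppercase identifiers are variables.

Replace each occurrence of X2 with pair(true,true).
Replace each occurrence of N with a.
Result: h(pair(node(pair(true,true),a,pair(true,true)),pair(a,c))).

h(pair(node(pair(true,true),a,pair(true,true)),pair(a,c)))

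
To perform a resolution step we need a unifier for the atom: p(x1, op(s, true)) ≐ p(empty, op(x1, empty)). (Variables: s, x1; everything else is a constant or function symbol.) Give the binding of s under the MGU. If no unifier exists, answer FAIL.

FAIL

Decompose p/2: x1 ≐ empty,  op(s, true) ≐ op(x1, empty).
Bind x1 := empty; substituting into the remaining equation gives: op(s, true) ≐ op(empty, empty).
Decompose op/2: s ≐ empty,  true ≐ empty.
Bind s := empty; no other remaining equation mentions s.
Clash: constants true and empty differ; no unifier exists.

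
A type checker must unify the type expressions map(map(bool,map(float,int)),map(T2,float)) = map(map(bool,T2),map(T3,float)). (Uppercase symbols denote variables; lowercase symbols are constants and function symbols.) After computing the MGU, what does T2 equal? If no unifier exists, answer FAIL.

map(float,int)

Decompose map/2: map(bool,map(float,int)) = map(bool,T2),  map(T2,float) = map(T3,float).
Decompose map/2: bool = bool,  map(float,int) = T2.
Delete trivial equation bool = bool.
Bind T2 := map(float,int); substituting into the remaining equation gives: map(map(float,int),float) = map(T3,float).
Decompose map/2: map(float,int) = T3,  float = float.
Bind T3 := map(float,int); no other remaining equation mentions T3.
Delete trivial equation float = float.
MGU = { T2 -> map(float,int), T3 -> map(float,int) }, so T2 -> map(float,int).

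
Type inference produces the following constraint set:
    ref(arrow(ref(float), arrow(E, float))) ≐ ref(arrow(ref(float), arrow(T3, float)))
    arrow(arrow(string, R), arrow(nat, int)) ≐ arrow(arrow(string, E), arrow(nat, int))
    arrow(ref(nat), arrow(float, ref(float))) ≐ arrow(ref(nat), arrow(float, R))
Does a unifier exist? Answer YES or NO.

YES

Decompose ref/1: arrow(ref(float), arrow(E, float)) ≐ arrow(ref(float), arrow(T3, float)).
Decompose arrow/2: ref(float) ≐ ref(float),  arrow(E, float) ≐ arrow(T3, float).
Delete trivial equation ref(float) ≐ ref(float).
Decompose arrow/2: E ≐ T3,  float ≐ float.
Bind E := T3; substituting into the one remaining equation that mentions E gives: arrow(arrow(string, R), arrow(nat, int)) ≐ arrow(arrow(string, T3), arrow(nat, int)).
Delete trivial equation float ≐ float.
Decompose arrow/2: arrow(string, R) ≐ arrow(string, T3),  arrow(nat, int) ≐ arrow(nat, int).
Decompose arrow/2: string ≐ string,  R ≐ T3.
Delete trivial equation string ≐ string.
Bind R := T3; substituting into the one remaining equation that mentions R gives: arrow(ref(nat), arrow(float, ref(float))) ≐ arrow(ref(nat), arrow(float, T3)).
Delete trivial equation arrow(nat, int) ≐ arrow(nat, int).
Decompose arrow/2: ref(nat) ≐ ref(nat),  arrow(float, ref(float)) ≐ arrow(float, T3).
Delete trivial equation ref(nat) ≐ ref(nat).
Decompose arrow/2: float ≐ float,  ref(float) ≐ T3.
Delete trivial equation float ≐ float.
Bind T3 := ref(float). Substituting into the earlier bindings gives E := ref(float), R := ref(float).
No equations remain and no clash or occurs-check failure arose, so a unifier exists.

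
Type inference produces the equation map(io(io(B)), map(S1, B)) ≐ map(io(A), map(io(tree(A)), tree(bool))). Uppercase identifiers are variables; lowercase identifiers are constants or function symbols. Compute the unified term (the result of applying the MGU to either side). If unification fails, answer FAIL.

map(io(io(tree(bool))), map(io(tree(io(tree(bool)))), tree(bool)))

Decompose map/2: io(io(B)) ≐ io(A),  map(S1, B) ≐ map(io(tree(A)), tree(bool)).
Decompose io/1: io(B) ≐ A.
Bind A := io(B); substituting into the remaining equation gives: map(S1, B) ≐ map(io(tree(io(B))), tree(bool)).
Decompose map/2: S1 ≐ io(tree(io(B))),  B ≐ tree(bool).
Bind S1 := io(tree(io(B))); no other remaining equation mentions S1.
Bind B := tree(bool). Substituting into the earlier bindings gives A := io(tree(bool)), S1 := io(tree(io(tree(bool)))).
Applying the MGU to either side gives map(io(io(tree(bool))), map(io(tree(io(tree(bool)))), tree(bool))).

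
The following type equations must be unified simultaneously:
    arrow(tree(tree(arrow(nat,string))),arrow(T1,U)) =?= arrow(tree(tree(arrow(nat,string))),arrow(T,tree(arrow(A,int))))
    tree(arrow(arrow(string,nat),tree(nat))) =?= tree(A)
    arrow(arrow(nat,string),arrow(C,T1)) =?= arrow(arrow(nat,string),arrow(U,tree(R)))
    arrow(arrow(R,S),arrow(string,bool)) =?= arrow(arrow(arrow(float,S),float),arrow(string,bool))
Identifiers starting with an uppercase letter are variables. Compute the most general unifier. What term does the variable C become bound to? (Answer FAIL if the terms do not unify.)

Decompose arrow/2: tree(tree(arrow(nat,string))) =?= tree(tree(arrow(nat,string))),  arrow(T1,U) =?= arrow(T,tree(arrow(A,int))).
Delete trivial equation tree(tree(arrow(nat,string))) =?= tree(tree(arrow(nat,string))).
Decompose arrow/2: T1 =?= T,  U =?= tree(arrow(A,int)).
Bind T1 := T; substituting into the one remaining equation that mentions T1 gives: arrow(arrow(nat,string),arrow(C,T)) =?= arrow(arrow(nat,string),arrow(U,tree(R))).
Bind U := tree(arrow(A,int)); substituting into the one remaining equation that mentions U gives: arrow(arrow(nat,string),arrow(C,T)) =?= arrow(arrow(nat,string),arrow(tree(arrow(A,int)),tree(R))).
Decompose tree/1: arrow(arrow(string,nat),tree(nat)) =?= A.
Bind A := arrow(arrow(string,nat),tree(nat)); substituting into the one remaining equation that mentions A gives: arrow(arrow(nat,string),arrow(C,T)) =?= arrow(arrow(nat,string),arrow(tree(arrow(arrow(arrow(string,nat),tree(nat)),int)),tree(R))). Substituting into the earlier binding gives U := tree(arrow(arrow(arrow(string,nat),tree(nat)),int)).
Decompose arrow/2: arrow(nat,string) =?= arrow(nat,string),  arrow(C,T) =?= arrow(tree(arrow(arrow(arrow(string,nat),tree(nat)),int)),tree(R)).
Delete trivial equation arrow(nat,string) =?= arrow(nat,string).
Decompose arrow/2: C =?= tree(arrow(arrow(arrow(string,nat),tree(nat)),int)),  T =?= tree(R).
Bind C := tree(arrow(arrow(arrow(string,nat),tree(nat)),int)); no other remaining equation mentions C.
Bind T := tree(R); no other remaining equation mentions T. Substituting into the earlier binding gives T1 := tree(R).
Decompose arrow/2: arrow(R,S) =?= arrow(arrow(float,S),float),  arrow(string,bool) =?= arrow(string,bool).
Decompose arrow/2: R =?= arrow(float,S),  S =?= float.
Bind R := arrow(float,S); no other remaining equation mentions R. Substituting into the earlier bindings gives T1 := tree(arrow(float,S)), T := tree(arrow(float,S)).
Bind S := float; no other remaining equation mentions S. Substituting into the earlier bindings gives T1 := tree(arrow(float,float)), T := tree(arrow(float,float)), R := arrow(float,float).
Delete trivial equation arrow(string,bool) =?= arrow(string,bool).
MGU = { T1 -> tree(arrow(float,float)), U -> tree(arrow(arrow(arrow(string,nat),tree(nat)),int)), A -> arrow(arrow(string,nat),tree(nat)), C -> tree(arrow(arrow(arrow(string,nat),tree(nat)),int)), T -> tree(arrow(float,float)), R -> arrow(float,float), S -> float }, so C -> tree(arrow(arrow(arrow(string,nat),tree(nat)),int)).

tree(arrow(arrow(arrow(string,nat),tree(nat)),int))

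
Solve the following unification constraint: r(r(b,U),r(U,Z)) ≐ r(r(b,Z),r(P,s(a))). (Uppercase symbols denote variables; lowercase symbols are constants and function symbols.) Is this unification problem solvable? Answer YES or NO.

Decompose r/2: r(b,U) ≐ r(b,Z),  r(U,Z) ≐ r(P,s(a)).
Decompose r/2: b ≐ b,  U ≐ Z.
Delete trivial equation b ≐ b.
Bind U := Z; substituting into the remaining equation gives: r(Z,Z) ≐ r(P,s(a)).
Decompose r/2: Z ≐ P,  Z ≐ s(a).
Bind Z := P; substituting into the remaining equation gives: P ≐ s(a). Substituting into the earlier binding gives U := P.
Bind P := s(a). Substituting into the earlier bindings gives U := s(a), Z := s(a).
No equations remain and no clash or occurs-check failure arose, so a unifier exists.

YES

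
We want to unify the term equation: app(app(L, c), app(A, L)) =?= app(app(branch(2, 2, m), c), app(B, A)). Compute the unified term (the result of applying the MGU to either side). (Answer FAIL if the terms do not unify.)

Decompose app/2: app(L, c) =?= app(branch(2, 2, m), c),  app(A, L) =?= app(B, A).
Decompose app/2: L =?= branch(2, 2, m),  c =?= c.
Bind L := branch(2, 2, m); substituting into the one remaining equation that mentions L gives: app(A, branch(2, 2, m)) =?= app(B, A).
Delete trivial equation c =?= c.
Decompose app/2: A =?= B,  branch(2, 2, m) =?= A.
Bind A := B; substituting into the remaining equation gives: branch(2, 2, m) =?= B.
Bind B := branch(2, 2, m). Substituting into the earlier binding gives A := branch(2, 2, m).
Applying the MGU to either side gives app(app(branch(2, 2, m), c), app(branch(2, 2, m), branch(2, 2, m))).

app(app(branch(2, 2, m), c), app(branch(2, 2, m), branch(2, 2, m)))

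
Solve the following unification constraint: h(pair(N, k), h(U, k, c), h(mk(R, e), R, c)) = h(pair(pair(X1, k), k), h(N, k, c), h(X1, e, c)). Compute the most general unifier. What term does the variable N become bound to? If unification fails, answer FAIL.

Decompose h/3: pair(N, k) = pair(pair(X1, k), k),  h(U, k, c) = h(N, k, c),  h(mk(R, e), R, c) = h(X1, e, c).
Decompose pair/2: N = pair(X1, k),  k = k.
Bind N := pair(X1, k); substituting into the one remaining equation that mentions N gives: h(U, k, c) = h(pair(X1, k), k, c).
Delete trivial equation k = k.
Decompose h/3: U = pair(X1, k),  k = k,  c = c.
Bind U := pair(X1, k); no other remaining equation mentions U.
Delete trivial equation k = k.
Delete trivial equation c = c.
Decompose h/3: mk(R, e) = X1,  R = e,  c = c.
Bind X1 := mk(R, e); no other remaining equation mentions X1. Substituting into the earlier bindings gives N := pair(mk(R, e), k), U := pair(mk(R, e), k).
Bind R := e; no other remaining equation mentions R. Substituting into the earlier bindings gives N := pair(mk(e, e), k), U := pair(mk(e, e), k), X1 := mk(e, e).
Delete trivial equation c = c.
MGU = { N := pair(mk(e, e), k), U := pair(mk(e, e), k), X1 := mk(e, e), R := e }, so N := pair(mk(e, e), k).

pair(mk(e, e), k)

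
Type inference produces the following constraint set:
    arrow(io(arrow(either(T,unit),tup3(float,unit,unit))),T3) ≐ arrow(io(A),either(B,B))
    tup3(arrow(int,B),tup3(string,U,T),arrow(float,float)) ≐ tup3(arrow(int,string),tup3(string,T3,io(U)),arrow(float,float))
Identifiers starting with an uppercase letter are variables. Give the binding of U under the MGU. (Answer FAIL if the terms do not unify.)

Decompose arrow/2: io(arrow(either(T,unit),tup3(float,unit,unit))) ≐ io(A),  T3 ≐ either(B,B).
Decompose io/1: arrow(either(T,unit),tup3(float,unit,unit)) ≐ A.
Bind A := arrow(either(T,unit),tup3(float,unit,unit)); no other remaining equation mentions A.
Bind T3 := either(B,B); substituting into the remaining equation gives: tup3(arrow(int,B),tup3(string,U,T),arrow(float,float)) ≐ tup3(arrow(int,string),tup3(string,either(B,B),io(U)),arrow(float,float)).
Decompose tup3/3: arrow(int,B) ≐ arrow(int,string),  tup3(string,U,T) ≐ tup3(string,either(B,B),io(U)),  arrow(float,float) ≐ arrow(float,float).
Decompose arrow/2: int ≐ int,  B ≐ string.
Delete trivial equation int ≐ int.
Bind B := string; substituting into the one remaining equation that mentions B gives: tup3(string,U,T) ≐ tup3(string,either(string,string),io(U)). Substituting into the earlier binding gives T3 := either(string,string).
Decompose tup3/3: string ≐ string,  U ≐ either(string,string),  T ≐ io(U).
Delete trivial equation string ≐ string.
Bind U := either(string,string); substituting into the one remaining equation that mentions U gives: T ≐ io(either(string,string)).
Bind T := io(either(string,string)); no other remaining equation mentions T. Substituting into the earlier binding gives A := arrow(either(io(either(string,string)),unit),tup3(float,unit,unit)).
Delete trivial equation arrow(float,float) ≐ arrow(float,float).
MGU = { A -> arrow(either(io(either(string,string)),unit),tup3(float,unit,unit)), T3 -> either(string,string), B -> string, U -> either(string,string), T -> io(either(string,string)) }, so U -> either(string,string).

either(string,string)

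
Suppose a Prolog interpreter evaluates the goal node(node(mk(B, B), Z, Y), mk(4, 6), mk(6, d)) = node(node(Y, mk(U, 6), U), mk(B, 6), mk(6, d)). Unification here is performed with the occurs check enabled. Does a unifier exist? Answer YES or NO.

Decompose node/3: node(mk(B, B), Z, Y) = node(Y, mk(U, 6), U),  mk(4, 6) = mk(B, 6),  mk(6, d) = mk(6, d).
Decompose node/3: mk(B, B) = Y,  Z = mk(U, 6),  Y = U.
Bind Y := mk(B, B); substituting into the one remaining equation that mentions Y gives: mk(B, B) = U.
Bind Z := mk(U, 6); no other remaining equation mentions Z.
Bind U := mk(B, B); no other remaining equation mentions U. Substituting into the earlier binding gives Z := mk(mk(B, B), 6).
Decompose mk/2: 4 = B,  6 = 6.
Bind B := 4; no other remaining equation mentions B. Substituting into the earlier bindings gives Y := mk(4, 4), Z := mk(mk(4, 4), 6), U := mk(4, 4).
Delete trivial equation 6 = 6.
Delete trivial equation mk(6, d) = mk(6, d).
No equations remain and no clash or occurs-check failure arose, so a unifier exists.

YES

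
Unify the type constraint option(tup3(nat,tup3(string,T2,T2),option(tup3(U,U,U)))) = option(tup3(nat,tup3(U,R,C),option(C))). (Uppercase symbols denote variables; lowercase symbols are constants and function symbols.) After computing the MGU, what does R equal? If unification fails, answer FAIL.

Decompose option/1: tup3(nat,tup3(string,T2,T2),option(tup3(U,U,U))) = tup3(nat,tup3(U,R,C),option(C)).
Decompose tup3/3: nat = nat,  tup3(string,T2,T2) = tup3(U,R,C),  option(tup3(U,U,U)) = option(C).
Delete trivial equation nat = nat.
Decompose tup3/3: string = U,  T2 = R,  T2 = C.
Bind U := string; substituting into the one remaining equation that mentions U gives: option(tup3(string,string,string)) = option(C).
Bind T2 := R; substituting into the one remaining equation that mentions T2 gives: R = C.
Bind R := C; no other remaining equation mentions R. Substituting into the earlier binding gives T2 := C.
Decompose option/1: tup3(string,string,string) = C.
Bind C := tup3(string,string,string). Substituting into the earlier bindings gives T2 := tup3(string,string,string), R := tup3(string,string,string).
MGU = { U ↦ string, T2 ↦ tup3(string,string,string), R ↦ tup3(string,string,string), C ↦ tup3(string,string,string) }, so R ↦ tup3(string,string,string).

tup3(string,string,string)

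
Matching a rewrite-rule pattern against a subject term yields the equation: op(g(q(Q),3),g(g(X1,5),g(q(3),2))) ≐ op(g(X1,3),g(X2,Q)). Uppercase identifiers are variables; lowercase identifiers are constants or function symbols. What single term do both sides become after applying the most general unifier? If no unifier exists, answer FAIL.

Decompose op/2: g(q(Q),3) ≐ g(X1,3),  g(g(X1,5),g(q(3),2)) ≐ g(X2,Q).
Decompose g/2: q(Q) ≐ X1,  3 ≐ 3.
Bind X1 := q(Q); substituting into the one remaining equation that mentions X1 gives: g(g(q(Q),5),g(q(3),2)) ≐ g(X2,Q).
Delete trivial equation 3 ≐ 3.
Decompose g/2: g(q(Q),5) ≐ X2,  g(q(3),2) ≐ Q.
Bind X2 := g(q(Q),5); no other remaining equation mentions X2.
Bind Q := g(q(3),2). Substituting into the earlier bindings gives X1 := q(g(q(3),2)), X2 := g(q(g(q(3),2)),5).
Applying the MGU to either side gives op(g(q(g(q(3),2)),3),g(g(q(g(q(3),2)),5),g(q(3),2))).

op(g(q(g(q(3),2)),3),g(g(q(g(q(3),2)),5),g(q(3),2)))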